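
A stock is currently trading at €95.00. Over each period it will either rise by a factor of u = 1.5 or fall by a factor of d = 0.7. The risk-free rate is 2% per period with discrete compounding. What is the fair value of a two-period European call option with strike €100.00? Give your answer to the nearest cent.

€17.49

Risk-neutral probability p = (1 + 0.02 − 0.7)/(1.5 − 0.7) = 0.3200/0.8000 = 0.4000
Terminal stock prices: S_uu = 213.8, S_ud = 99.75, S_dd = 46.55
Terminal payoffs (S − K): max(113.8, 0) = 113.8, max(-0.25, 0) = 0, max(-53.45, 0) = 0
Node u (S = 142.5): V_u = 1/1.02·[0.4000·113.7500 + 0.6000·0.0000] = 44.6078
Node d (S = 66.5): V_d = 1/1.02·[0.4000·0.0000 + 0.6000·0.0000] = 0.0000
Node 0 (S = 95): V_0 = 1/1.02·[0.4000·44.6078 + 0.6000·0.0000] = 17.4933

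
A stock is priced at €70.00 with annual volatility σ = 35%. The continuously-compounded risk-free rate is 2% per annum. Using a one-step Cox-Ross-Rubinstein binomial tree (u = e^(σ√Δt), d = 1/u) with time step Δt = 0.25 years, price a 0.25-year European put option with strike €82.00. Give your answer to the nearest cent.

CRR parameters: u = e^(σ√Δt) = e^(0.35·√0.25) = 1.1912, d = 1/u = 0.8395
Per-period rate: rΔt = 0.02·0.25 = 0.005, so R = e^0.005 = 1.0050
Risk-neutral probability p = (e^0.005 − 0.8395)/(1.1912 − 0.8395) = 0.1656/0.3518 = 0.4706
Terminal stock prices: S_u = 83.39, S_d = 58.76
Terminal payoffs (K − S): max(-1.387, 0) = 0, max(23.24, 0) = 23.24
Node 0 (S = 70): V_0 = e^(−0.005)·[0.4706·0.0000 + 0.5294·23.2380] = 12.2406

€12.24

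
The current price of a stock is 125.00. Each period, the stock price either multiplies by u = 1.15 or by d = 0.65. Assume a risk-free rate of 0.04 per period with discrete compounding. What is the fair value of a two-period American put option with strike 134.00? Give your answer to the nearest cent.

Risk-neutral probability p = (1 + 0.04 − 0.65)/(1.15 − 0.65) = 0.3900/0.5000 = 0.7800
Terminal stock prices: S_uu = 165.3, S_ud = 93.44, S_dd = 52.81
Terminal payoffs (K − S): max(-31.31, 0) = 0, max(40.56, 0) = 40.56, max(81.19, 0) = 81.19
Node u (S = 143.8): continuation = 1/1.04·[0.7800·0.0000 + 0.2200·40.5625] = 8.5805; exercise value = 0.0000 ≤ continuation, so V_u = 8.5805
Node d (S = 81.25): continuation = 1/1.04·[0.7800·40.5625 + 0.2200·81.1875] = 47.5962; exercise value = 52.7500 > continuation, so V_d = 52.7500 (exercise)
Node 0 (S = 125): continuation = 1/1.04·[0.7800·8.5805 + 0.2200·52.7500] = 17.5941; exercise value = 9.0000 ≤ continuation, so V_0 = 17.5941

17.59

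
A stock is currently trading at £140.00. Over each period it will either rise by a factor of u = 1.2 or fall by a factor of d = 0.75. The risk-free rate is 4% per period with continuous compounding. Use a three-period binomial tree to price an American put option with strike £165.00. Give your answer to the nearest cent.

£30.43

Risk-neutral probability p = (e^0.04 − 0.75)/(1.2 − 0.75) = 0.2908/0.4500 = 0.6462
Terminal stock prices: S_uuu = 241.9, S_uud = 151.2, S_udd = 94.5, S_ddd = 59.06
Terminal payoffs (K − S): max(-76.92, 0) = 0, max(13.8, 0) = 13.8, max(70.5, 0) = 70.5, max(105.9, 0) = 105.9
Node uu (S = 201.6): continuation = e^(−0.04)·[0.6462·0.0000 + 0.3538·13.8000] = 4.6904; exercise value = 0.0000 ≤ continuation, so V_uu = 4.6904
Node ud (S = 126): continuation = e^(−0.04)·[0.6462·13.8000 + 0.3538·70.5000] = 32.5303; exercise value = 39.0000 > continuation, so V_ud = 39.0000 (exercise)
Node dd (S = 78.75): continuation = e^(−0.04)·[0.6462·70.5000 + 0.3538·105.9375] = 79.7803; exercise value = 86.2500 > continuation, so V_dd = 86.2500 (exercise)
Node u (S = 168): continuation = e^(−0.04)·[0.6462·4.6904 + 0.3538·39.0000] = 16.1677; exercise value = 0.0000 ≤ continuation, so V_u = 16.1677
Node d (S = 105): continuation = e^(−0.04)·[0.6462·39.0000 + 0.3538·86.2500] = 53.5303; exercise value = 60.0000 > continuation, so V_d = 60.0000 (exercise)
Node 0 (S = 140): continuation = e^(−0.04)·[0.6462·16.1677 + 0.3538·60.0000] = 30.4316; exercise value = 25.0000 ≤ continuation, so V_0 = 30.4316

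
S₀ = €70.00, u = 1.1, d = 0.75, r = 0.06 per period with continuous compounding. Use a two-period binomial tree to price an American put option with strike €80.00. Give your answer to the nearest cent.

€10.00

Risk-neutral probability p = (e^0.06 − 0.75)/(1.1 − 0.75) = 0.3118/0.3500 = 0.8910
Terminal stock prices: S_uu = 84.7, S_ud = 57.75, S_dd = 39.38
Terminal payoffs (K − S): max(-4.7, 0) = 0, max(22.25, 0) = 22.25, max(40.62, 0) = 40.62
Node u (S = 77): continuation = e^(−0.06)·[0.8910·0.0000 + 0.1090·22.2500] = 2.2848; exercise value = 3.0000 > continuation, so V_u = 3.0000 (exercise)
Node d (S = 52.5): continuation = e^(−0.06)·[0.8910·22.2500 + 0.1090·40.6250] = 22.8412; exercise value = 27.5000 > continuation, so V_d = 27.5000 (exercise)
Node 0 (S = 70): continuation = e^(−0.06)·[0.8910·3.0000 + 0.1090·27.5000] = 5.3412; exercise value = 10.0000 > continuation, so V_0 = 10.0000 (exercise)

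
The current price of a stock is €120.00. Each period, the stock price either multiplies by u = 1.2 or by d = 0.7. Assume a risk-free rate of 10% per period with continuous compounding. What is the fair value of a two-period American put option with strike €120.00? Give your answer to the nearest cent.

Risk-neutral probability p = (e^0.1 − 0.7)/(1.2 − 0.7) = 0.4052/0.5000 = 0.8103
Terminal stock prices: S_uu = 172.8, S_ud = 100.8, S_dd = 58.8
Terminal payoffs (K − S): max(-52.8, 0) = 0, max(19.2, 0) = 19.2, max(61.2, 0) = 61.2
Node u (S = 144): continuation = e^(−0.1)·[0.8103·0.0000 + 0.1897·19.2000] = 3.2949; exercise value = 0.0000 ≤ continuation, so V_u = 3.2949
Node d (S = 84): continuation = e^(−0.1)·[0.8103·19.2000 + 0.1897·61.2000] = 24.5805; exercise value = 36.0000 > continuation, so V_d = 36.0000 (exercise)
Node 0 (S = 120): continuation = e^(−0.1)·[0.8103·3.2949 + 0.1897·36.0000] = 8.5939; exercise value = 0.0000 ≤ continuation, so V_0 = 8.5939

€8.59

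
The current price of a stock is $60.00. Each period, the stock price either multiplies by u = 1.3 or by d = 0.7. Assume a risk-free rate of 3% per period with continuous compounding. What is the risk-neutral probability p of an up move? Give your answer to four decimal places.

Risk-neutral probability p = (e^0.03 − 0.7)/(1.3 − 0.7) = 0.3305/0.6000 = 0.5508

p = 0.5508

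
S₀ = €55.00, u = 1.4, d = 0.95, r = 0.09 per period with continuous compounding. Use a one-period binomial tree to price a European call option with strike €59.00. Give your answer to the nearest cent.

€5.27

Risk-neutral probability p = (e^0.09 − 0.95)/(1.4 − 0.95) = 0.1442/0.4500 = 0.3204
Terminal stock prices: S_u = 77, S_d = 52.25
Terminal payoffs (S − K): max(18, 0) = 18, max(-6.75, 0) = 0
Node 0 (S = 55): V_0 = e^(−0.09)·[0.3204·18.0000 + 0.6796·0.0000] = 5.2706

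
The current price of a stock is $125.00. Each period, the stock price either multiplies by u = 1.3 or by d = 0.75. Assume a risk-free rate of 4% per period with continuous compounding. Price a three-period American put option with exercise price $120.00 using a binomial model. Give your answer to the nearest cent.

$16.14

Risk-neutral probability p = (e^0.04 − 0.75)/(1.3 − 0.75) = 0.2908/0.5500 = 0.5287
Terminal stock prices: S_uuu = 274.6, S_uud = 158.4, S_udd = 91.41, S_ddd = 52.73
Terminal payoffs (K − S): max(-154.6, 0) = 0, max(-38.44, 0) = 0, max(28.59, 0) = 28.59, max(67.27, 0) = 67.27
Node uu (S = 211.3): continuation = e^(−0.04)·[0.5287·0.0000 + 0.4713·0.0000] = 0.0000; exercise value = 0.0000 ≤ continuation, so V_uu = 0.0000
Node ud (S = 121.9): continuation = e^(−0.04)·[0.5287·0.0000 + 0.4713·28.5938] = 12.9465; exercise value = 0.0000 ≤ continuation, so V_ud = 12.9465
Node dd (S = 70.31): continuation = e^(−0.04)·[0.5287·28.5938 + 0.4713·67.2656] = 44.9822; exercise value = 49.6875 > continuation, so V_dd = 49.6875 (exercise)
Node u (S = 162.5): continuation = e^(−0.04)·[0.5287·0.0000 + 0.4713·12.9465] = 5.8619; exercise value = 0.0000 ≤ continuation, so V_u = 5.8619
Node d (S = 93.75): continuation = e^(−0.04)·[0.5287·12.9465 + 0.4713·49.6875] = 29.0743; exercise value = 26.2500 ≤ continuation, so V_d = 29.0743
Node 0 (S = 125): continuation = e^(−0.04)·[0.5287·5.8619 + 0.4713·29.0743] = 16.1420; exercise value = 0.0000 ≤ continuation, so V_0 = 16.1420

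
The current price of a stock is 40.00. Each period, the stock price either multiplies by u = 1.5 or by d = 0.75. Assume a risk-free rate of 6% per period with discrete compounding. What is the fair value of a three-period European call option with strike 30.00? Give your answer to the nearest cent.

Risk-neutral probability p = (1 + 0.06 − 0.75)/(1.5 − 0.75) = 0.3100/0.7500 = 0.4133
Terminal stock prices: S_uuu = 135, S_uud = 67.5, S_udd = 33.75, S_ddd = 16.88
Terminal payoffs (S − K): max(105, 0) = 105, max(37.5, 0) = 37.5, max(3.75, 0) = 3.75, max(-13.12, 0) = 0
Node uu (S = 90): V_uu = 1/1.06·[0.4133·105.0000 + 0.5867·37.5000] = 61.6981
Node ud (S = 45): V_ud = 1/1.06·[0.4133·37.5000 + 0.5867·3.7500] = 16.6981
Node dd (S = 22.5): V_dd = 1/1.06·[0.4133·3.7500 + 0.5867·0.0000] = 1.4623
Node u (S = 60): V_u = 1/1.06·[0.4133·61.6981 + 0.5867·16.6981] = 33.3001
Node d (S = 30): V_d = 1/1.06·[0.4133·16.6981 + 0.5867·1.4623] = 7.3205
Node 0 (S = 40): V_0 = 1/1.06·[0.4133·33.3001 + 0.5867·7.3205] = 17.0366

17.04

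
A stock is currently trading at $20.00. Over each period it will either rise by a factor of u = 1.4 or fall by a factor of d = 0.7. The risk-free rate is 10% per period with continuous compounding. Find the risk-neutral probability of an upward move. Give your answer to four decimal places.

p = 0.5788

Risk-neutral probability p = (e^0.1 − 0.7)/(1.4 − 0.7) = 0.4052/0.7000 = 0.5788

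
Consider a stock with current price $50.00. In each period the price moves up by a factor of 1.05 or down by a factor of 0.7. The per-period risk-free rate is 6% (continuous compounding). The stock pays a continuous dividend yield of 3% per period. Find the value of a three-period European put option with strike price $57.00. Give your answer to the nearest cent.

$2.53

Per-period risk-free factor R = e^0.06 = 1.0618; dividend-adjusted growth = e^(0.06−0.03) = 1.0305.
Risk-neutral probability p = (1.0305 − 0.7)/(1.05 − 0.7) = 0.3305/0.3500 = 0.9442
Terminal stock prices: S_uuu = 57.88, S_uud = 38.59, S_udd = 25.72, S_ddd = 17.15
Terminal payoffs (K − S): max(-0.8813, 0) = 0, max(18.41, 0) = 18.41, max(31.28, 0) = 31.28, max(39.85, 0) = 39.85
Node uu (S = 55.12): V_uu = e^(−0.06)·[0.9442·0.0000 + 0.0558·18.4125] = 0.9684
Node ud (S = 36.75): V_ud = e^(−0.06)·[0.9442·18.4125 + 0.0558·31.2750] = 18.0167
Node dd (S = 24.5): V_dd = e^(−0.06)·[0.9442·31.2750 + 0.0558·39.8500] = 29.9047
Node u (S = 52.5): V_u = e^(−0.06)·[0.9442·0.9684 + 0.0558·18.0167] = 1.8086
Node d (S = 35): V_d = e^(−0.06)·[0.9442·18.0167 + 0.0558·29.9047] = 17.5927
Node 0 (S = 50): V_0 = e^(−0.06)·[0.9442·1.8086 + 0.0558·17.5927] = 2.5334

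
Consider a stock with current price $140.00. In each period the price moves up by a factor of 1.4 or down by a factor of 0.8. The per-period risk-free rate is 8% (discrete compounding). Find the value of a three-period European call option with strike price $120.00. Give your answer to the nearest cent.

$50.56

Risk-neutral probability p = (1 + 0.08 − 0.8)/(1.4 − 0.8) = 0.2800/0.6000 = 0.4667
Terminal stock prices: S_uuu = 384.2, S_uud = 219.5, S_udd = 125.4, S_ddd = 71.68
Terminal payoffs (S − K): max(264.2, 0) = 264.2, max(99.52, 0) = 99.52, max(5.44, 0) = 5.44, max(-48.32, 0) = 0
Node uu (S = 274.4): V_uu = 1/1.08·[0.4667·264.1600 + 0.5333·99.5200] = 163.2889
Node ud (S = 156.8): V_ud = 1/1.08·[0.4667·99.5200 + 0.5333·5.4400] = 45.6889
Node dd (S = 89.6): V_dd = 1/1.08·[0.4667·5.4400 + 0.5333·0.0000] = 2.3506
Node u (S = 196): V_u = 1/1.08·[0.4667·163.2889 + 0.5333·45.6889] = 93.1193
Node d (S = 112): V_d = 1/1.08·[0.4667·45.6889 + 0.5333·2.3506] = 20.9029
Node 0 (S = 140): V_0 = 1/1.08·[0.4667·93.1193 + 0.5333·20.9029] = 50.5592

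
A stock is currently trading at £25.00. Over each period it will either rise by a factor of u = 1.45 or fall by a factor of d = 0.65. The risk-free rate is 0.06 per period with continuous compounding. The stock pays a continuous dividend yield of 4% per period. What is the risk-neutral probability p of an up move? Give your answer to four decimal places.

p = 0.4628

Per-period risk-free factor R = e^0.06 = 1.0618; dividend-adjusted growth = e^(0.06−0.04) = 1.0202.
Risk-neutral probability p = (1.0202 − 0.65)/(1.45 − 0.65) = 0.3702/0.8000 = 0.4628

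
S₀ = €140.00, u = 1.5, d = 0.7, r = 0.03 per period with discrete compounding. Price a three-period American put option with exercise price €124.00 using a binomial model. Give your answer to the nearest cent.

€23.52

Risk-neutral probability p = (1 + 0.03 − 0.7)/(1.5 − 0.7) = 0.3300/0.8000 = 0.4125
Terminal stock prices: S_uuu = 472.5, S_uud = 220.5, S_udd = 102.9, S_ddd = 48.02
Terminal payoffs (K − S): max(-348.5, 0) = 0, max(-96.5, 0) = 0, max(21.1, 0) = 21.1, max(75.98, 0) = 75.98
Node uu (S = 315): continuation = 1/1.03·[0.4125·0.0000 + 0.5875·0.0000] = 0.0000; exercise value = 0.0000 ≤ continuation, so V_uu = 0.0000
Node ud (S = 147): continuation = 1/1.03·[0.4125·0.0000 + 0.5875·21.1000] = 12.0352; exercise value = 0.0000 ≤ continuation, so V_ud = 12.0352
Node dd (S = 68.6): continuation = 1/1.03·[0.4125·21.1000 + 0.5875·75.9800] = 51.7883; exercise value = 55.4000 > continuation, so V_dd = 55.4000 (exercise)
Node u (S = 210): continuation = 1/1.03·[0.4125·0.0000 + 0.5875·12.0352] = 6.8647; exercise value = 0.0000 ≤ continuation, so V_u = 6.8647
Node d (S = 98): continuation = 1/1.03·[0.4125·12.0352 + 0.5875·55.4000] = 36.4194; exercise value = 26.0000 ≤ continuation, so V_d = 36.4194
Node 0 (S = 140): continuation = 1/1.03·[0.4125·6.8647 + 0.5875·36.4194] = 23.5224; exercise value = 0.0000 ≤ continuation, so V_0 = 23.5224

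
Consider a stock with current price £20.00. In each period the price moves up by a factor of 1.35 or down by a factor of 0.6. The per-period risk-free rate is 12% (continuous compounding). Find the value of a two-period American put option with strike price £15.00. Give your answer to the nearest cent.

Risk-neutral probability p = (e^0.12 − 0.6)/(1.35 − 0.6) = 0.5275/0.7500 = 0.7033
Terminal stock prices: S_uu = 36.45, S_ud = 16.2, S_dd = 7.2
Terminal payoffs (K − S): max(-21.45, 0) = 0, max(-1.2, 0) = 0, max(7.8, 0) = 7.8
Node u (S = 27): continuation = e^(−0.12)·[0.7033·0.0000 + 0.2967·0.0000] = 0.0000; exercise value = 0.0000 ≤ continuation, so V_u = 0.0000
Node d (S = 12): continuation = e^(−0.12)·[0.7033·0.0000 + 0.2967·7.8000] = 2.0524; exercise value = 3.0000 > continuation, so V_d = 3.0000 (exercise)
Node 0 (S = 20): continuation = e^(−0.12)·[0.7033·0.0000 + 0.2967·3.0000] = 0.7894; exercise value = 0.0000 ≤ continuation, so V_0 = 0.7894

£0.79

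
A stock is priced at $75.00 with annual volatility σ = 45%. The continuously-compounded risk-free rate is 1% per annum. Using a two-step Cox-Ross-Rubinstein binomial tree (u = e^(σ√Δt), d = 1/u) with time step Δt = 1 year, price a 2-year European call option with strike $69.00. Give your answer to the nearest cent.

$20.95

CRR parameters: u = e^(σ√Δt) = e^(0.45·√1) = 1.5683, d = 1/u = 0.6376
Per-period rate: rΔt = 0.01·1 = 0.01, so R = e^0.01 = 1.0101
Risk-neutral probability p = (e^0.01 − 0.6376)/(1.5683 − 0.6376) = 0.3724/0.9307 = 0.4002
Terminal stock prices: S_uu = 184.5, S_ud = 75, S_dd = 30.49
Terminal payoffs (S − K): max(115.5, 0) = 115.5, max(6, 0) = 6, max(-38.51, 0) = 0
Node u (S = 117.6): V_u = e^(−0.01)·[0.4002·115.4702 + 0.5998·6.0000] = 49.3100
Node d (S = 47.82): V_d = e^(−0.01)·[0.4002·6.0000 + 0.5998·0.0000] = 2.3771
Node 0 (S = 75): V_0 = e^(−0.01)·[0.4002·49.3100 + 0.5998·2.3771] = 20.9472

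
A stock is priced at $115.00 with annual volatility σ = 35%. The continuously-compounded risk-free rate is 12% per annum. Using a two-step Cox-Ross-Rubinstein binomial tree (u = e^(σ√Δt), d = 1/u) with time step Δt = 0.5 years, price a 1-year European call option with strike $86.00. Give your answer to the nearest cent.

CRR parameters: u = e^(σ√Δt) = e^(0.35·√0.5) = 1.2808, d = 1/u = 0.7808
Per-period rate: rΔt = 0.12·0.5 = 0.06, so R = e^0.06 = 1.0618
Risk-neutral probability p = (e^0.06 − 0.7808)/(1.2808 − 0.7808) = 0.2811/0.5000 = 0.5621
Terminal stock prices: S_uu = 188.7, S_ud = 115, S_dd = 70.1
Terminal payoffs (S − K): max(102.7, 0) = 102.7, max(29, 0) = 29, max(-15.9, 0) = 0
Node u (S = 147.3): V_u = e^(−0.06)·[0.5621·102.6525 + 0.4379·29.0000] = 66.3006
Node d (S = 89.79): V_d = e^(−0.06)·[0.5621·29.0000 + 0.4379·0.0000] = 15.3517
Node 0 (S = 115): V_0 = e^(−0.06)·[0.5621·66.3006 + 0.4379·15.3517] = 41.4285

$41.43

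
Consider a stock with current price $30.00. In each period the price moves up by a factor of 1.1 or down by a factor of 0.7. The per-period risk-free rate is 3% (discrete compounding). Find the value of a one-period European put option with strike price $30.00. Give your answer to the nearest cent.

$1.53

Risk-neutral probability p = (1 + 0.03 − 0.7)/(1.1 − 0.7) = 0.3300/0.4000 = 0.8250
Terminal stock prices: S_u = 33, S_d = 21
Terminal payoffs (K − S): max(-3, 0) = 0, max(9, 0) = 9
Node 0 (S = 30): V_0 = 1/1.03·[0.8250·0.0000 + 0.1750·9.0000] = 1.5291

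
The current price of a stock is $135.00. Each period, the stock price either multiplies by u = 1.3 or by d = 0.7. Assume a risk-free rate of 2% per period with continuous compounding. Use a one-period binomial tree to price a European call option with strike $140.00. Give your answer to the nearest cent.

Risk-neutral probability p = (e^0.02 − 0.7)/(1.3 − 0.7) = 0.3202/0.6000 = 0.5337
Terminal stock prices: S_u = 175.5, S_d = 94.5
Terminal payoffs (S − K): max(35.5, 0) = 35.5, max(-45.5, 0) = 0
Node 0 (S = 135): V_0 = e^(−0.02)·[0.5337·35.5000 + 0.4663·0.0000] = 18.5701

$18.57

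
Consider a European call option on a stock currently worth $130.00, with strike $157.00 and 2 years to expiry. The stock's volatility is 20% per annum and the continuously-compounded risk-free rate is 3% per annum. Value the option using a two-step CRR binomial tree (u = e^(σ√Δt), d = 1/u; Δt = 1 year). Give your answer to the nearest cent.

CRR parameters: u = e^(σ√Δt) = e^(0.2·√1) = 1.2214, d = 1/u = 0.8187
Per-period rate: rΔt = 0.03·1 = 0.03, so R = e^0.03 = 1.0305
Risk-neutral probability p = (e^0.03 − 0.8187)/(1.2214 − 0.8187) = 0.2117/0.4027 = 0.5258
Terminal stock prices: S_uu = 193.9, S_ud = 130, S_dd = 87.14
Terminal payoffs (S − K): max(36.94, 0) = 36.94, max(-27, 0) = 0, max(-69.86, 0) = 0
Node u (S = 158.8): V_u = e^(−0.03)·[0.5258·36.9372 + 0.4742·0.0000] = 18.8475
Node d (S = 106.4): V_d = e^(−0.03)·[0.5258·0.0000 + 0.4742·0.0000] = 0.0000
Node 0 (S = 130): V_0 = e^(−0.03)·[0.5258·18.8475 + 0.4742·0.0000] = 9.6171

$9.62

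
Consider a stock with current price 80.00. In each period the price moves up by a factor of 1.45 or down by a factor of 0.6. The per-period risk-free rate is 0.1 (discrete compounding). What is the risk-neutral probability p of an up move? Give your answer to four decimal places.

p = 0.5882

Risk-neutral probability p = (1 + 0.1 − 0.6)/(1.45 − 0.6) = 0.5000/0.8500 = 0.5882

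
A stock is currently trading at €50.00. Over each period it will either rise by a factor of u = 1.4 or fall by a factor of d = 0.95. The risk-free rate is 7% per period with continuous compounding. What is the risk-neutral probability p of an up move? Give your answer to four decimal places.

p = 0.2722

Risk-neutral probability p = (e^0.07 − 0.95)/(1.4 − 0.95) = 0.1225/0.4500 = 0.2722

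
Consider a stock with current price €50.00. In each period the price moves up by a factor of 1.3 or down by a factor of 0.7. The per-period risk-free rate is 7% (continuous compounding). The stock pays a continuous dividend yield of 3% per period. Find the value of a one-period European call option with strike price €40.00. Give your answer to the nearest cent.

€13.24

Per-period risk-free factor R = e^0.07 = 1.0725; dividend-adjusted growth = e^(0.07−0.03) = 1.0408.
Risk-neutral probability p = (1.0408 − 0.7)/(1.3 − 0.7) = 0.3408/0.6000 = 0.5680
Terminal stock prices: S_u = 65, S_d = 35
Terminal payoffs (S − K): max(25, 0) = 25, max(-5, 0) = 0
Node 0 (S = 50): V_0 = e^(−0.07)·[0.5680·25.0000 + 0.4320·0.0000] = 13.2404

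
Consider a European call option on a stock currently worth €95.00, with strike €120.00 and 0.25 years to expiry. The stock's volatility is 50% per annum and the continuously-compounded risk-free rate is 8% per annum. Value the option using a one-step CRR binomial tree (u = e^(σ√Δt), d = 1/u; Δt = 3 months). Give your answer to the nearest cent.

€0.93

CRR parameters: u = e^(σ√Δt) = e^(0.5·√0.25) = 1.2840, d = 1/u = 0.7788
Per-period rate: rΔt = 0.08·0.25 = 0.02, so R = e^0.02 = 1.0202
Risk-neutral probability p = (e^0.02 − 0.7788)/(1.2840 − 0.7788) = 0.2414/0.5052 = 0.4778
Terminal stock prices: S_u = 122, S_d = 73.99
Terminal payoffs (S − K): max(1.982, 0) = 1.982, max(-46.01, 0) = 0
Node 0 (S = 95): V_0 = e^(−0.02)·[0.4778·1.9824 + 0.5222·0.0000] = 0.9285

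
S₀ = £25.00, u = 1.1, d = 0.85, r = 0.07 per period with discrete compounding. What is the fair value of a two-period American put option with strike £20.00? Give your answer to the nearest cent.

£0.02

Risk-neutral probability p = (1 + 0.07 − 0.85)/(1.1 − 0.85) = 0.2200/0.2500 = 0.8800
Terminal stock prices: S_uu = 30.25, S_ud = 23.38, S_dd = 18.06
Terminal payoffs (K − S): max(-10.25, 0) = 0, max(-3.375, 0) = 0, max(1.938, 0) = 1.938
Node u (S = 27.5): continuation = 1/1.07·[0.8800·0.0000 + 0.1200·0.0000] = 0.0000; exercise value = 0.0000 ≤ continuation, so V_u = 0.0000
Node d (S = 21.25): continuation = 1/1.07·[0.8800·0.0000 + 0.1200·1.9375] = 0.2173; exercise value = 0.0000 ≤ continuation, so V_d = 0.2173
Node 0 (S = 25): continuation = 1/1.07·[0.8800·0.0000 + 0.1200·0.2173] = 0.0244; exercise value = 0.0000 ≤ continuation, so V_0 = 0.0244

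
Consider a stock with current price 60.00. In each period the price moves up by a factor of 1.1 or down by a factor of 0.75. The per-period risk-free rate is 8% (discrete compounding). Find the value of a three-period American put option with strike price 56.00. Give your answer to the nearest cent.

Risk-neutral probability p = (1 + 0.08 − 0.75)/(1.1 − 0.75) = 0.3300/0.3500 = 0.9429
Terminal stock prices: S_uuu = 79.86, S_uud = 54.45, S_udd = 37.12, S_ddd = 25.31
Terminal payoffs (K − S): max(-23.86, 0) = 0, max(1.55, 0) = 1.55, max(18.88, 0) = 18.88, max(30.69, 0) = 30.69
Node uu (S = 72.6): continuation = 1/1.08·[0.9429·0.0000 + 0.0571·1.5500] = 0.0820; exercise value = 0.0000 ≤ continuation, so V_uu = 0.0820
Node ud (S = 49.5): continuation = 1/1.08·[0.9429·1.5500 + 0.0571·18.8750] = 2.3519; exercise value = 6.5000 > continuation, so V_ud = 6.5000 (exercise)
Node dd (S = 33.75): continuation = 1/1.08·[0.9429·18.8750 + 0.0571·30.6875] = 18.1019; exercise value = 22.2500 > continuation, so V_dd = 22.2500 (exercise)
Node u (S = 66): continuation = 1/1.08·[0.9429·0.0820 + 0.0571·6.5000] = 0.4155; exercise value = 0.0000 ≤ continuation, so V_u = 0.4155
Node d (S = 45): continuation = 1/1.08·[0.9429·6.5000 + 0.0571·22.2500] = 6.8519; exercise value = 11.0000 > continuation, so V_d = 11.0000 (exercise)
Node 0 (S = 60): continuation = 1/1.08·[0.9429·0.4155 + 0.0571·11.0000] = 0.9448; exercise value = 0.0000 ≤ continuation, so V_0 = 0.9448

0.94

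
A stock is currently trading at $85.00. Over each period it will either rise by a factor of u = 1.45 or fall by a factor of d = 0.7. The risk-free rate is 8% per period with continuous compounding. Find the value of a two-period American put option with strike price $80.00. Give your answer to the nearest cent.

$9.25

Risk-neutral probability p = (e^0.08 − 0.7)/(1.45 − 0.7) = 0.3833/0.7500 = 0.5110
Terminal stock prices: S_uu = 178.7, S_ud = 86.27, S_dd = 41.65
Terminal payoffs (K − S): max(-98.71, 0) = 0, max(-6.275, 0) = 0, max(38.35, 0) = 38.35
Node u (S = 123.2): continuation = e^(−0.08)·[0.5110·0.0000 + 0.4890·0.0000] = 0.0000; exercise value = 0.0000 ≤ continuation, so V_u = 0.0000
Node d (S = 59.5): continuation = e^(−0.08)·[0.5110·0.0000 + 0.4890·38.3500] = 17.3096; exercise value = 20.5000 > continuation, so V_d = 20.5000 (exercise)
Node 0 (S = 85): continuation = e^(−0.08)·[0.5110·0.0000 + 0.4890·20.5000] = 9.2528; exercise value = 0.0000 ≤ continuation, so V_0 = 9.2528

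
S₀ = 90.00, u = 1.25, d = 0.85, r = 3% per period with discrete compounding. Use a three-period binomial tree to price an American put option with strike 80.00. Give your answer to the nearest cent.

4.27

Risk-neutral probability p = (1 + 0.03 − 0.85)/(1.25 − 0.85) = 0.1800/0.4000 = 0.4500
Terminal stock prices: S_uuu = 175.8, S_uud = 119.5, S_udd = 81.28, S_ddd = 55.27
Terminal payoffs (K − S): max(-95.78, 0) = 0, max(-39.53, 0) = 0, max(-1.281, 0) = 0, max(24.73, 0) = 24.73
Node uu (S = 140.6): continuation = 1/1.03·[0.4500·0.0000 + 0.5500·0.0000] = 0.0000; exercise value = 0.0000 ≤ continuation, so V_uu = 0.0000
Node ud (S = 95.62): continuation = 1/1.03·[0.4500·0.0000 + 0.5500·0.0000] = 0.0000; exercise value = 0.0000 ≤ continuation, so V_ud = 0.0000
Node dd (S = 65.02): continuation = 1/1.03·[0.4500·0.0000 + 0.5500·24.7288] = 13.2047; exercise value = 14.9750 > continuation, so V_dd = 14.9750 (exercise)
Node u (S = 112.5): continuation = 1/1.03·[0.4500·0.0000 + 0.5500·0.0000] = 0.0000; exercise value = 0.0000 ≤ continuation, so V_u = 0.0000
Node d (S = 76.5): continuation = 1/1.03·[0.4500·0.0000 + 0.5500·14.9750] = 7.9964; exercise value = 3.5000 ≤ continuation, so V_d = 7.9964
Node 0 (S = 90): continuation = 1/1.03·[0.4500·0.0000 + 0.5500·7.9964] = 4.2699; exercise value = 0.0000 ≤ continuation, so V_0 = 4.2699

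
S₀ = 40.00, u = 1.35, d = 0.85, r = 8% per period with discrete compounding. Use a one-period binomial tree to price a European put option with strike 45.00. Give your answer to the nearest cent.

5.50

Risk-neutral probability p = (1 + 0.08 − 0.85)/(1.35 − 0.85) = 0.2300/0.5000 = 0.4600
Terminal stock prices: S_u = 54, S_d = 34
Terminal payoffs (K − S): max(-9, 0) = 0, max(11, 0) = 11
Node 0 (S = 40): V_0 = 1/1.08·[0.4600·0.0000 + 0.5400·11.0000] = 5.5000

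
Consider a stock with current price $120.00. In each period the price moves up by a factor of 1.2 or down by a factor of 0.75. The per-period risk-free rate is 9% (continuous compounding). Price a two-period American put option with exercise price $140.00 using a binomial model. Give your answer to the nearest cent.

$20.00

Risk-neutral probability p = (e^0.09 − 0.75)/(1.2 − 0.75) = 0.3442/0.4500 = 0.7648
Terminal stock prices: S_uu = 172.8, S_ud = 108, S_dd = 67.5
Terminal payoffs (K − S): max(-32.8, 0) = 0, max(32, 0) = 32, max(72.5, 0) = 72.5
Node u (S = 144): continuation = e^(−0.09)·[0.7648·0.0000 + 0.2352·32.0000] = 6.8777; exercise value = 0.0000 ≤ continuation, so V_u = 6.8777
Node d (S = 90): continuation = e^(−0.09)·[0.7648·32.0000 + 0.2352·72.5000] = 37.9504; exercise value = 50.0000 > continuation, so V_d = 50.0000 (exercise)
Node 0 (S = 120): continuation = e^(−0.09)·[0.7648·6.8777 + 0.2352·50.0000] = 15.5539; exercise value = 20.0000 > continuation, so V_0 = 20.0000 (exercise)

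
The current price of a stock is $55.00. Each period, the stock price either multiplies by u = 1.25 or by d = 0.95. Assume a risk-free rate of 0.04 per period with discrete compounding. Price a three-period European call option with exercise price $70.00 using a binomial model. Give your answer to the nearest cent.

Risk-neutral probability p = (1 + 0.04 − 0.95)/(1.25 − 0.95) = 0.0900/0.3000 = 0.3000
Terminal stock prices: S_uuu = 107.4, S_uud = 81.64, S_udd = 62.05, S_ddd = 47.16
Terminal payoffs (S − K): max(37.42, 0) = 37.42, max(11.64, 0) = 11.64, max(-7.953, 0) = 0, max(-22.84, 0) = 0
Node uu (S = 85.94): V_uu = 1/1.04·[0.3000·37.4219 + 0.7000·11.6406] = 18.6298
Node ud (S = 65.31): V_ud = 1/1.04·[0.3000·11.6406 + 0.7000·0.0000] = 3.3579
Node dd (S = 49.64): V_dd = 1/1.04·[0.3000·0.0000 + 0.7000·0.0000] = 0.0000
Node u (S = 68.75): V_u = 1/1.04·[0.3000·18.6298 + 0.7000·3.3579] = 7.6341
Node d (S = 52.25): V_d = 1/1.04·[0.3000·3.3579 + 0.7000·0.0000] = 0.9686
Node 0 (S = 55): V_0 = 1/1.04·[0.3000·7.6341 + 0.7000·0.9686] = 2.8541

$2.85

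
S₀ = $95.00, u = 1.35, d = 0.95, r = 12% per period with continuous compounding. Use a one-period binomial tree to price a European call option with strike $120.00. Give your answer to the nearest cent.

Risk-neutral probability p = (e^0.12 − 0.95)/(1.35 − 0.95) = 0.1775/0.4000 = 0.4437
Terminal stock prices: S_u = 128.2, S_d = 90.25
Terminal payoffs (S − K): max(8.25, 0) = 8.25, max(-29.75, 0) = 0
Node 0 (S = 95): V_0 = e^(−0.12)·[0.4437·8.2500 + 0.5563·0.0000] = 3.2469

$3.25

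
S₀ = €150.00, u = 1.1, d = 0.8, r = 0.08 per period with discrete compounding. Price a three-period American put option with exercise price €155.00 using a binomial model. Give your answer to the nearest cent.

€5.00

Risk-neutral probability p = (1 + 0.08 − 0.8)/(1.1 − 0.8) = 0.2800/0.3000 = 0.9333
Terminal stock prices: S_uuu = 199.7, S_uud = 145.2, S_udd = 105.6, S_ddd = 76.8
Terminal payoffs (K − S): max(-44.65, 0) = 0, max(9.8, 0) = 9.8, max(49.4, 0) = 49.4, max(78.2, 0) = 78.2
Node uu (S = 181.5): continuation = 1/1.08·[0.9333·0.0000 + 0.0667·9.8000] = 0.6049; exercise value = 0.0000 ≤ continuation, so V_uu = 0.6049
Node ud (S = 132): continuation = 1/1.08·[0.9333·9.8000 + 0.0667·49.4000] = 11.5185; exercise value = 23.0000 > continuation, so V_ud = 23.0000 (exercise)
Node dd (S = 96): continuation = 1/1.08·[0.9333·49.4000 + 0.0667·78.2000] = 47.5185; exercise value = 59.0000 > continuation, so V_dd = 59.0000 (exercise)
Node u (S = 165): continuation = 1/1.08·[0.9333·0.6049 + 0.0667·23.0000] = 1.9425; exercise value = 0.0000 ≤ continuation, so V_u = 1.9425
Node d (S = 120): continuation = 1/1.08·[0.9333·23.0000 + 0.0667·59.0000] = 23.5185; exercise value = 35.0000 > continuation, so V_d = 35.0000 (exercise)
Node 0 (S = 150): continuation = 1/1.08·[0.9333·1.9425 + 0.0667·35.0000] = 3.8392; exercise value = 5.0000 > continuation, so V_0 = 5.0000 (exercise)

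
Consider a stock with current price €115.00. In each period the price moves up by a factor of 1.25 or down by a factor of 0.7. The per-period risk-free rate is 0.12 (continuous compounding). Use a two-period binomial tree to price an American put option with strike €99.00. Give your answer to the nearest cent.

€3.65

Risk-neutral probability p = (e^0.12 − 0.7)/(1.25 − 0.7) = 0.4275/0.5500 = 0.7773
Terminal stock prices: S_uu = 179.7, S_ud = 100.6, S_dd = 56.35
Terminal payoffs (K − S): max(-80.69, 0) = 0, max(-1.625, 0) = 0, max(42.65, 0) = 42.65
Node u (S = 143.8): continuation = e^(−0.12)·[0.7773·0.0000 + 0.2227·0.0000] = 0.0000; exercise value = 0.0000 ≤ continuation, so V_u = 0.0000
Node d (S = 80.5): continuation = e^(−0.12)·[0.7773·0.0000 + 0.2227·42.6500] = 8.4254; exercise value = 18.5000 > continuation, so V_d = 18.5000 (exercise)
Node 0 (S = 115): continuation = e^(−0.12)·[0.7773·0.0000 + 0.2227·18.5000] = 3.6546; exercise value = 0.0000 ≤ continuation, so V_0 = 3.6546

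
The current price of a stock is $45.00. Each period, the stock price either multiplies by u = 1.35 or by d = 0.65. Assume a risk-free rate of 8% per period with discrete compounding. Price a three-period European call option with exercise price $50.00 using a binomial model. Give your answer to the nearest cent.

$12.32

Risk-neutral probability p = (1 + 0.08 − 0.65)/(1.35 − 0.65) = 0.4300/0.7000 = 0.6143
Terminal stock prices: S_uuu = 110.7, S_uud = 53.31, S_udd = 25.67, S_ddd = 12.36
Terminal payoffs (S − K): max(60.72, 0) = 60.72, max(3.308, 0) = 3.308, max(-24.33, 0) = 0, max(-37.64, 0) = 0
Node uu (S = 82.01): V_uu = 1/1.08·[0.6143·60.7169 + 0.3857·3.3081] = 35.7162
Node ud (S = 39.49): V_ud = 1/1.08·[0.6143·3.3081 + 0.3857·0.0000] = 1.8816
Node dd (S = 19.01): V_dd = 1/1.08·[0.6143·0.0000 + 0.3857·0.0000] = 0.0000
Node u (S = 60.75): V_u = 1/1.08·[0.6143·35.7162 + 0.3857·1.8816] = 20.9868
Node d (S = 29.25): V_d = 1/1.08·[0.6143·1.8816 + 0.3857·0.0000] = 1.0702
Node 0 (S = 45): V_0 = 1/1.08·[0.6143·20.9868 + 0.3857·1.0702] = 12.3191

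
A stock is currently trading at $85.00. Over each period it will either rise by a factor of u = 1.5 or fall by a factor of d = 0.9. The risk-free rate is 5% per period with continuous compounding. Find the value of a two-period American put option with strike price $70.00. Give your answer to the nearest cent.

Risk-neutral probability p = (e^0.05 − 0.9)/(1.5 − 0.9) = 0.1513/0.6000 = 0.2521
Terminal stock prices: S_uu = 191.2, S_ud = 114.8, S_dd = 68.85
Terminal payoffs (K − S): max(-121.2, 0) = 0, max(-44.75, 0) = 0, max(1.15, 0) = 1.15
Node u (S = 127.5): continuation = e^(−0.05)·[0.2521·0.0000 + 0.7479·0.0000] = 0.0000; exercise value = 0.0000 ≤ continuation, so V_u = 0.0000
Node d (S = 76.5): continuation = e^(−0.05)·[0.2521·0.0000 + 0.7479·1.1500] = 0.8181; exercise value = 0.0000 ≤ continuation, so V_d = 0.8181
Node 0 (S = 85): continuation = e^(−0.05)·[0.2521·0.0000 + 0.7479·0.8181] = 0.5820; exercise value = 0.0000 ≤ continuation, so V_0 = 0.5820

$0.58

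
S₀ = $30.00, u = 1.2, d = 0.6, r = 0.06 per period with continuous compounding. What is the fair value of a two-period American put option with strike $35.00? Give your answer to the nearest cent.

Risk-neutral probability p = (e^0.06 − 0.6)/(1.2 − 0.6) = 0.4618/0.6000 = 0.7697
Terminal stock prices: S_uu = 43.2, S_ud = 21.6, S_dd = 10.8
Terminal payoffs (K − S): max(-8.2, 0) = 0, max(13.4, 0) = 13.4, max(24.2, 0) = 24.2
Node u (S = 36): continuation = e^(−0.06)·[0.7697·0.0000 + 0.2303·13.4000] = 2.9060; exercise value = 0.0000 ≤ continuation, so V_u = 2.9060
Node d (S = 18): continuation = e^(−0.06)·[0.7697·13.4000 + 0.2303·24.2000] = 14.9618; exercise value = 17.0000 > continuation, so V_d = 17.0000 (exercise)
Node 0 (S = 30): continuation = e^(−0.06)·[0.7697·2.9060 + 0.2303·17.0000] = 5.7932; exercise value = 5.0000 ≤ continuation, so V_0 = 5.7932

$5.79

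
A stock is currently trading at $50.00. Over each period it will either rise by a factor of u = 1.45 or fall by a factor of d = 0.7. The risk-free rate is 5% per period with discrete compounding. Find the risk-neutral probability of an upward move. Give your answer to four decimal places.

Risk-neutral probability p = (1 + 0.05 − 0.7)/(1.45 − 0.7) = 0.3500/0.7500 = 0.4667

p = 0.4667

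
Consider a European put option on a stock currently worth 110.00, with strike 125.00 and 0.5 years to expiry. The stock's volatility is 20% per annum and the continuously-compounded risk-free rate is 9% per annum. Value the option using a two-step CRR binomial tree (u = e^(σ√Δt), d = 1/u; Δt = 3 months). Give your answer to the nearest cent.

CRR parameters: u = e^(σ√Δt) = e^(0.2·√0.25) = 1.1052, d = 1/u = 0.9048
Per-period rate: rΔt = 0.09·0.25 = 0.0225, so R = e^0.0225 = 1.0228
Risk-neutral probability p = (e^0.0225 − 0.9048)/(1.1052 − 0.9048) = 0.1179/0.2003 = 0.5886
Terminal stock prices: S_uu = 134.4, S_ud = 110, S_dd = 90.06
Terminal payoffs (K − S): max(-9.354, 0) = 0, max(15, 0) = 15, max(34.94, 0) = 34.94
Node u (S = 121.6): V_u = e^(−0.0225)·[0.5886·0.0000 + 0.4114·15.0000] = 6.0336
Node d (S = 99.53): V_d = e^(−0.0225)·[0.5886·15.0000 + 0.4114·34.9396] = 22.6868
Node 0 (S = 110): V_0 = e^(−0.0225)·[0.5886·6.0336 + 0.4114·22.6868] = 12.5979

12.60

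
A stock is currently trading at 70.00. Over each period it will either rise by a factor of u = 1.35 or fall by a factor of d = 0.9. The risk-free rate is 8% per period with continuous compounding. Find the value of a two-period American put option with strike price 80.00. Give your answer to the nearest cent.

Risk-neutral probability p = (e^0.08 − 0.9)/(1.35 − 0.9) = 0.1833/0.4500 = 0.4073
Terminal stock prices: S_uu = 127.6, S_ud = 85.05, S_dd = 56.7
Terminal payoffs (K − S): max(-47.58, 0) = 0, max(-5.05, 0) = 0, max(23.3, 0) = 23.3
Node u (S = 94.5): continuation = e^(−0.08)·[0.4073·0.0000 + 0.5927·0.0000] = 0.0000; exercise value = 0.0000 ≤ continuation, so V_u = 0.0000
Node d (S = 63): continuation = e^(−0.08)·[0.4073·0.0000 + 0.5927·23.3000] = 12.7481; exercise value = 17.0000 > continuation, so V_d = 17.0000 (exercise)
Node 0 (S = 70): continuation = e^(−0.08)·[0.4073·0.0000 + 0.5927·17.0000] = 9.3012; exercise value = 10.0000 > continuation, so V_0 = 10.0000 (exercise)

10.00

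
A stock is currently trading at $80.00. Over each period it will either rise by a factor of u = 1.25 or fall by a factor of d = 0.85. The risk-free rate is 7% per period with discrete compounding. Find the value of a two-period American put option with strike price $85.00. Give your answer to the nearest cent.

$7.15

Risk-neutral probability p = (1 + 0.07 − 0.85)/(1.25 − 0.85) = 0.2200/0.4000 = 0.5500
Terminal stock prices: S_uu = 125, S_ud = 85, S_dd = 57.8
Terminal payoffs (K − S): max(-40, 0) = 0, max(0, 0) = 0, max(27.2, 0) = 27.2
Node u (S = 100): continuation = 1/1.07·[0.5500·0.0000 + 0.4500·0.0000] = 0.0000; exercise value = 0.0000 ≤ continuation, so V_u = 0.0000
Node d (S = 68): continuation = 1/1.07·[0.5500·0.0000 + 0.4500·27.2000] = 11.4393; exercise value = 17.0000 > continuation, so V_d = 17.0000 (exercise)
Node 0 (S = 80): continuation = 1/1.07·[0.5500·0.0000 + 0.4500·17.0000] = 7.1495; exercise value = 5.0000 ≤ continuation, so V_0 = 7.1495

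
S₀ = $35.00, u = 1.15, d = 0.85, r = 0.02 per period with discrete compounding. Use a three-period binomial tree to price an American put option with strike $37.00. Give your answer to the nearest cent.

Risk-neutral probability p = (1 + 0.02 − 0.85)/(1.15 − 0.85) = 0.1700/0.3000 = 0.5667
Terminal stock prices: S_uuu = 53.23, S_uud = 39.34, S_udd = 29.08, S_ddd = 21.49
Terminal payoffs (K − S): max(-16.23, 0) = 0, max(-2.344, 0) = 0, max(7.919, 0) = 7.919, max(15.51, 0) = 15.51
Node uu (S = 46.29): continuation = 1/1.02·[0.5667·0.0000 + 0.4333·0.0000] = 0.0000; exercise value = 0.0000 ≤ continuation, so V_uu = 0.0000
Node ud (S = 34.21): continuation = 1/1.02·[0.5667·0.0000 + 0.4333·7.9194] = 3.3644; exercise value = 2.7875 ≤ continuation, so V_ud = 3.3644
Node dd (S = 25.29): continuation = 1/1.02·[0.5667·7.9194 + 0.4333·15.5056] = 10.9870; exercise value = 11.7125 > continuation, so V_dd = 11.7125 (exercise)
Node u (S = 40.25): continuation = 1/1.02·[0.5667·0.0000 + 0.4333·3.3644] = 1.4293; exercise value = 0.0000 ≤ continuation, so V_u = 1.4293
Node d (S = 29.75): continuation = 1/1.02·[0.5667·3.3644 + 0.4333·11.7125] = 6.8450; exercise value = 7.2500 > continuation, so V_d = 7.2500 (exercise)
Node 0 (S = 35): continuation = 1/1.02·[0.5667·1.4293 + 0.4333·7.2500] = 3.8741; exercise value = 2.0000 ≤ continuation, so V_0 = 3.8741

$3.87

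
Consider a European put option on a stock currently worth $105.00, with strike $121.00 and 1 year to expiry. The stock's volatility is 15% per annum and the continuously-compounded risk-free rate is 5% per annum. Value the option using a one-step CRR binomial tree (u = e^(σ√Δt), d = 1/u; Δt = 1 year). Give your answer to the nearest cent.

$10.70

CRR parameters: u = e^(σ√Δt) = e^(0.15·√1) = 1.1618, d = 1/u = 0.8607
Per-period rate: rΔt = 0.05·1 = 0.05, so R = e^0.05 = 1.0513
Risk-neutral probability p = (e^0.05 − 0.8607)/(1.1618 − 0.8607) = 0.1906/0.3011 = 0.6328
Terminal stock prices: S_u = 122, S_d = 90.37
Terminal payoffs (K − S): max(-0.9926, 0) = 0, max(30.63, 0) = 30.63
Node 0 (S = 105): V_0 = e^(−0.05)·[0.6328·0.0000 + 0.3672·30.6257] = 10.6963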